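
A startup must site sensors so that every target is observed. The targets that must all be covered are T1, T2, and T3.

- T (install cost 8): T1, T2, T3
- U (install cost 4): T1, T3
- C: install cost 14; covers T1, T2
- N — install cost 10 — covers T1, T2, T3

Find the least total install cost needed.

8

The greedy cost-per-new-target heuristic would pick U and T for 12, but a cheaper cover exists.
T alone covers T1, T2, T3 — every target.
Total install cost: 8.
No cover costs less than 8.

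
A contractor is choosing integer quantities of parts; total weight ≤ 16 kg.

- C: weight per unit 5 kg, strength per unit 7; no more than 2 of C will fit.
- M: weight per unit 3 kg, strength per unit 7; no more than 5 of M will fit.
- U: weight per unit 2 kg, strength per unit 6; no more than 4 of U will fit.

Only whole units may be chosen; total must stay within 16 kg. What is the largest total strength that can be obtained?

40

This is a bounded integer knapsack.
3×M and 3×U: weight 15 ≤ 16, strength 3·7 + 3·6 = 39.
4×M and 2×U: weight 16 ≤ 16, strength 4·7 + 2·6 = 40.
Best is 40.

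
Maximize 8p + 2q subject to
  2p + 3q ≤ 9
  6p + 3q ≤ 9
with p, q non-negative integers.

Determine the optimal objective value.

10

Relaxing integrality, the LP optimum is 12.00 at (p,q) = (1.5, 0), which is not an integer point.
(p,q)=(1,1): 2·1+3·1=5≤9, 6·1+3·1=9≤9, objective 10.
(p,q)=(1,0): 2·1+3·0=2≤9, 6·1+3·0=6≤9, objective 8.
(p,q)=(0,2): 2·0+3·2=6≤9, 6·0+3·2=6≤9, objective 4.
The best lattice point is (1,1), giving 10.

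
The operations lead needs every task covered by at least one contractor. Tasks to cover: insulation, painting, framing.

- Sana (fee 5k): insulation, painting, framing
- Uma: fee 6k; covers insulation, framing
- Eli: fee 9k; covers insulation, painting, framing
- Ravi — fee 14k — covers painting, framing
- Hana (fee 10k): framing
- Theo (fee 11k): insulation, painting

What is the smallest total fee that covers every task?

5

Sana alone covers insulation, painting, framing — every task.
Total fee: 5.
No cover costs less than 5.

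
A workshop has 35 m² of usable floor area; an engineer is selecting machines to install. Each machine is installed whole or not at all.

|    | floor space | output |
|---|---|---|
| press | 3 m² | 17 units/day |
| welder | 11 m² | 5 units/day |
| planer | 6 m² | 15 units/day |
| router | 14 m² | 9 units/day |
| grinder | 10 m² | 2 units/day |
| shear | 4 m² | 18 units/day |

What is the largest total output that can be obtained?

59

This is an integer program with binary decision variables.
Allowing fractional choices, the relaxed optimum would be about 62.6, but machines are indivisible.
press + welder + planer + shear: floor space 3 + 11 + 6 + 4 = 24 ≤ 35, output 17 + 5 + 15 + 18 = 55.
press + welder + planer + grinder + shear: floor space 3 + 11 + 6 + 10 + 4 = 34 ≤ 35, output 17 + 5 + 15 + 2 + 18 = 57.
press + planer + router + shear: floor space 3 + 6 + 14 + 4 = 27 ≤ 35, output 17 + 15 + 9 + 18 = 59.
Best is press, planer, router, and shear with total output 59.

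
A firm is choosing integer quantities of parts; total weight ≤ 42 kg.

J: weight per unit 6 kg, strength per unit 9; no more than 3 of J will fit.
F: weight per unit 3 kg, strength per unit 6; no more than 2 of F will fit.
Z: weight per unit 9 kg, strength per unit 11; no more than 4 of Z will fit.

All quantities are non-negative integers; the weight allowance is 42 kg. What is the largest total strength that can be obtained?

This is a bounded integer knapsack.
2×J, 1×F, and 3×Z: weight 42 ≤ 42, strength 2·9 + 1·6 + 3·11 = 57.
3×J, 2×F, and 2×Z: weight 42 ≤ 42, strength 3·9 + 2·6 + 2·11 = 61.
Best is 61.

61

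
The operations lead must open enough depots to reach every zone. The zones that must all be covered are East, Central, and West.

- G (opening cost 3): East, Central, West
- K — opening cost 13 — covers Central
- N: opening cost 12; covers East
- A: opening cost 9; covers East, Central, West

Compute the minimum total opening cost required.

3

G alone covers East, Central, West — every zone.
Total opening cost: 3.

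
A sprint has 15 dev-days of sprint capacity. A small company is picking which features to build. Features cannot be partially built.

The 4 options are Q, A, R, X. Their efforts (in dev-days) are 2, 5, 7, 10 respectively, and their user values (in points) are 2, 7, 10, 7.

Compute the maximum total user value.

Take Q, A, and R: effort 2 + 5 + 7 = 14 ≤ 15, user value 2 + 7 + 10 = 19.
No other feasible combination does better.

19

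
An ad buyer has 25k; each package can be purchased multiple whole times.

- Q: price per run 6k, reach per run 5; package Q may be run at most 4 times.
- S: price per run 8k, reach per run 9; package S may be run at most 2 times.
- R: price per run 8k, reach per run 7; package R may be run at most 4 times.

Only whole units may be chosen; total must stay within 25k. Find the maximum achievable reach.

25

Take 2×S and 1×R: price 24 ≤ 25, reach 2·9 + 1·7 = 25.
S has the best ratio (9/8) and is taken to its limit of 2; remaining capacity is filled optimally with the others.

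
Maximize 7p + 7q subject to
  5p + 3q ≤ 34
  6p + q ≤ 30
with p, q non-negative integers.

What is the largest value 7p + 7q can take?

77

(p,q)=(0,11) is feasible, giving 77.
(p,q)=(0,10) is feasible, giving 70.
Maximum is 77 at (p,q)=(0,11).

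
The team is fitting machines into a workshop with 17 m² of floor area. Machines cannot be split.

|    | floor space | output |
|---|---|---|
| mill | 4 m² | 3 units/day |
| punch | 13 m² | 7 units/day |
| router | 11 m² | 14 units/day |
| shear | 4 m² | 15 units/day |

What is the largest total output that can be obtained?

Take router and shear: floor space 11 + 4 = 15 ≤ 17, output 14 + 15 = 29.
No other feasible combination does better.

29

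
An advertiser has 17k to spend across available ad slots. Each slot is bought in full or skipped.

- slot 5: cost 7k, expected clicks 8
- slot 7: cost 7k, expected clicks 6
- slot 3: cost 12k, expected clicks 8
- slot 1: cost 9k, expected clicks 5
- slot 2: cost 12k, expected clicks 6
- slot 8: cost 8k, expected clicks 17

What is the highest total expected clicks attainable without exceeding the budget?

25

Allowing fractional choices, the relaxed optimum would be about 26.7, but ad slots are indivisible.
slot 7 + slot 8: cost 7 + 8 = 15 ≤ 17, expected clicks 6 + 17 = 23.
slot 1 + slot 8: cost 9 + 8 = 17 ≤ 17, expected clicks 5 + 17 = 22.
slot 5 + slot 8: cost 7 + 8 = 15 ≤ 17, expected clicks 8 + 17 = 25.
Best is slot 5 and slot 8 with total expected clicks 25.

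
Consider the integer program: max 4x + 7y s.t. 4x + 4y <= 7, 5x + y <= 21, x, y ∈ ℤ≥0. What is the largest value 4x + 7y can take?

(x,y)=(0,1): 4·0+4·1=4≤7, 5·0+1·1=1≤21, objective 7.
(x,y)=(1,0): 4·1+4·0=4≤7, 5·1+1·0=5≤21, objective 4.
(x,y)=(0,0): 4·0+4·0=0≤7, 5·0+1·0=0≤21, objective 0.
No feasible integer point exceeds 7.

7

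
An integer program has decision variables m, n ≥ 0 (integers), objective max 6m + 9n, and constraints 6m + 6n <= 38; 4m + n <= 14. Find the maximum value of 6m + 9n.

(m,n)=(0,6): 6·0+6·6=36≤38, 4·0+1·6=6≤14, objective 54.
(m,n)=(1,5): 6·1+6·5=36≤38, 4·1+1·5=9≤14, objective 51.
(m,n)=(0,5): 6·0+6·5=30≤38, 4·0+1·5=5≤14, objective 45.
Maximum is 54 at (m,n)=(0,6).

54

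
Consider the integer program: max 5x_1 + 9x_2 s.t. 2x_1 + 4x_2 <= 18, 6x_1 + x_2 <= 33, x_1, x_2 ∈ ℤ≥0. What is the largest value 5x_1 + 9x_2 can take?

Relaxing integrality, the LP optimum is 43.09 at (x_1,x_2) = (5.18, 1.91), which is not an integer point.
(x_1,x_2)=(5,2): 2·5+4·2=18≤18, 6·5+1·2=32≤33, objective 43.
(x_1,x_2)=(4,2): 2·4+4·2=16≤18, 6·4+1·2=26≤33, objective 38.
(x_1,x_2)=(5,1): 2·5+4·1=14≤18, 6·5+1·1=31≤33, objective 34.
No feasible integer point exceeds 43.

43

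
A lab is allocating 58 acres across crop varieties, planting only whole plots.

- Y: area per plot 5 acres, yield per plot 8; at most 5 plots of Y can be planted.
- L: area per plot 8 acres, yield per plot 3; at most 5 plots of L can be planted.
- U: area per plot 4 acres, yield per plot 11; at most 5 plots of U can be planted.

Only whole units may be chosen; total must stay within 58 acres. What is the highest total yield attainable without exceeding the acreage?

5×Y and 5×U: area 45 ≤ 58, yield 5·8 + 5·11 = 95.
5×Y, 1×L, and 5×U: area 53 ≤ 58, yield 5·8 + 1·3 + 5·11 = 98.
Best is 98.

98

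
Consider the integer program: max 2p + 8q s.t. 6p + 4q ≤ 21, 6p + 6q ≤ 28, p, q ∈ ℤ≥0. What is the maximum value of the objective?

(p,q)=(0,4): 6·0+4·4=16≤21, 6·0+6·4=24≤28, objective 32.
(p,q)=(1,3): 6·1+4·3=18≤21, 6·1+6·3=24≤28, objective 26.
(p,q)=(0,3): 6·0+4·3=12≤21, 6·0+6·3=18≤28, objective 24.
The best lattice point is (0,4), giving 32.

32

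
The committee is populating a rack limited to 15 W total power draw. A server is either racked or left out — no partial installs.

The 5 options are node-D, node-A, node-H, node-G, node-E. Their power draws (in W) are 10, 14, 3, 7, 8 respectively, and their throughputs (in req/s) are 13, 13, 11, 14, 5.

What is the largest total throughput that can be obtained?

25

node-D + node-H: power draw 10 + 3 = 13 ≤ 15, throughput 13 + 11 = 24.
node-H + node-G: power draw 3 + 7 = 10 ≤ 15, throughput 11 + 14 = 25.
Best is node-H and node-G with total throughput 25.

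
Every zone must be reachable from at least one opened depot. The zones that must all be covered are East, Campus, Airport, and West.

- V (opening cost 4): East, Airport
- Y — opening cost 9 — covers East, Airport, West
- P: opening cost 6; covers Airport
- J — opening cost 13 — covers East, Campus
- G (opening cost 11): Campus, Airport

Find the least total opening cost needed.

This is an integer covering problem.
The greedy cost-per-new-zone heuristic would pick V, Y, and G for 24, but a cheaper cover exists.
Choose Y and G: together they cover East, Campus, Airport, West — every zone.
Total opening cost: 9 + 11 = 20.
No cover costs less than 20.

20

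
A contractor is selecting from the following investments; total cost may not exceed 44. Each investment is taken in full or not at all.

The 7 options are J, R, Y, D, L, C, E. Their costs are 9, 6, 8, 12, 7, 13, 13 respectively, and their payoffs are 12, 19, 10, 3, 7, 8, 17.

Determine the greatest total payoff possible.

J + R + Y + L + E: cost 9 + 6 + 8 + 7 + 13 = 43 ≤ 44, payoff 12 + 19 + 10 + 7 + 17 = 65.
J + R + Y + E: cost 9 + 6 + 8 + 13 = 36 ≤ 44, payoff 12 + 19 + 10 + 17 = 58.
J + R + C + E: cost 9 + 6 + 13 + 13 = 41 ≤ 44, payoff 12 + 19 + 8 + 17 = 56.
Best is J, R, Y, L, and E with total payoff 65.

65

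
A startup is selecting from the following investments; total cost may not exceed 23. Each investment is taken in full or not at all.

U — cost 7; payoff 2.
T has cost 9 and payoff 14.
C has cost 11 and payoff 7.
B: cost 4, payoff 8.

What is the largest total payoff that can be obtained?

This is an integer program with binary decision variables.
T + C: cost 9 + 11 = 20 ≤ 23, payoff 14 + 7 = 21.
T + B: cost 9 + 4 = 13 ≤ 23, payoff 14 + 8 = 22.
U + T + B: cost 7 + 9 + 4 = 20 ≤ 23, payoff 2 + 14 + 8 = 24.
Best is U, T, and B with total payoff 24.

24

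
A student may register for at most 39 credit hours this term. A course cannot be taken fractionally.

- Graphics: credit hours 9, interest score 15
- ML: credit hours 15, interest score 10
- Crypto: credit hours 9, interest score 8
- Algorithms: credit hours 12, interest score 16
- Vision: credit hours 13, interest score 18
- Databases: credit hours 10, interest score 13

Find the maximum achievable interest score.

This is an integer program with binary decision variables.
Algorithms + Vision + Databases: credit hours 12 + 13 + 10 = 35 ≤ 39, interest score 16 + 18 + 13 = 47.
Graphics + Vision + Databases: credit hours 9 + 13 + 10 = 32 ≤ 39, interest score 15 + 18 + 13 = 46.
Graphics + Algorithms + Vision: credit hours 9 + 12 + 13 = 34 ≤ 39, interest score 15 + 16 + 18 = 49.
Best is Graphics, Algorithms, and Vision with total interest score 49.

49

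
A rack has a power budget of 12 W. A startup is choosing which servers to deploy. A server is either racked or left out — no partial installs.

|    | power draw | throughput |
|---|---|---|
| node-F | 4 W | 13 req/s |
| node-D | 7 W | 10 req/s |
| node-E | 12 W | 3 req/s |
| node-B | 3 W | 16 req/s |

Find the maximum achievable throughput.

29

This is an integer program with binary decision variables.
Take node-F and node-B: power draw 4 + 3 = 7 ≤ 12, throughput 13 + 16 = 29.
No other feasible combination does better.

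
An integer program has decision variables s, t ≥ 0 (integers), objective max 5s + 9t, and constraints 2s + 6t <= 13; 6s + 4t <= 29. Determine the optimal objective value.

(s,t)=(3,1): 2·3+6·1=12≤13, 6·3+4·1=22≤29, objective 24.
(s,t)=(4,0): 2·4+6·0=8≤13, 6·4+4·0=24≤29, objective 20.
(s,t)=(2,1): 2·2+6·1=10≤13, 6·2+4·1=16≤29, objective 19.
The best lattice point is (3,1), giving 24.

24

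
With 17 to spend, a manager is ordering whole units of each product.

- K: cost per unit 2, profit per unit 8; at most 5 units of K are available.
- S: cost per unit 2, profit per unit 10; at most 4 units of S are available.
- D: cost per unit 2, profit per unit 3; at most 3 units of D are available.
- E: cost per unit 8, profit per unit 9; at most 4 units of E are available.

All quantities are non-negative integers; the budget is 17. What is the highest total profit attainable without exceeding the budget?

72

This is a bounded integer knapsack.
S has the best ratio (10/2); taking only S gives at most 4×10 = 40 (stopped by the supply cap of 4).
Mixing does better — 4×K and 4×S: cost 16 ≤ 17, profit 4·8 + 4·10 = 72.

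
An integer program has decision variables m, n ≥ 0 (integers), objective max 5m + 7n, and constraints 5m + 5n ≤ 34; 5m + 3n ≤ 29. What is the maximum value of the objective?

The continuous relaxation peaks at (0, 6.8) with value 47.60; rounding to a feasible lattice point costs some objective.
(m,n)=(0,6): 5·0+5·6=30≤34, 5·0+3·6=18≤29, objective 42.
(m,n)=(1,5): 5·1+5·5=30≤34, 5·1+3·5=20≤29, objective 40.
(m,n)=(0,5): 5·0+5·5=25≤34, 5·0+3·5=15≤29, objective 35.
Maximum is 42 at (m,n)=(0,6).

42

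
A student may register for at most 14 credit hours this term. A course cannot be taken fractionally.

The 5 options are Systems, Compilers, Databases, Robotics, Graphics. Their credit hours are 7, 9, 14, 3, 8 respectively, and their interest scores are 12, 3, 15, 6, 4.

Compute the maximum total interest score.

18

Systems: credit hours 7 ≤ 14, interest score 12.
Databases: credit hours 14 ≤ 14, interest score 15.
Systems + Robotics: credit hours 7 + 3 = 10 ≤ 14, interest score 12 + 6 = 18.
Best is Systems and Robotics with total interest score 18.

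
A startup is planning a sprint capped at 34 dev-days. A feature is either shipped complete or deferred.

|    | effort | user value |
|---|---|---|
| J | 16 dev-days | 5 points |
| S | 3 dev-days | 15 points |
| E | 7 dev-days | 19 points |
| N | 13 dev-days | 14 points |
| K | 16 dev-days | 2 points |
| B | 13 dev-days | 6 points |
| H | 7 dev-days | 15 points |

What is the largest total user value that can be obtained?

63

J + S + E + H: effort 16 + 3 + 7 + 7 = 33 ≤ 34, user value 5 + 15 + 19 + 15 = 54.
S + E + N + H: effort 3 + 7 + 13 + 7 = 30 ≤ 34, user value 15 + 19 + 14 + 15 = 63.
S + E + B + H: effort 3 + 7 + 13 + 7 = 30 ≤ 34, user value 15 + 19 + 6 + 15 = 55.
Best is S, E, N, and H with total user value 63.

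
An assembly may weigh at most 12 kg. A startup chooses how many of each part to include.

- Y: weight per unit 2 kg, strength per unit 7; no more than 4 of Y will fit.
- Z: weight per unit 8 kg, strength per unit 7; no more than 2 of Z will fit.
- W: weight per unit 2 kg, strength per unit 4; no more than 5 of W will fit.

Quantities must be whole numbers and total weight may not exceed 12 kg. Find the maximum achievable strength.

36

3×Y and 3×W: weight 12 ≤ 12, strength 3·7 + 3·4 = 33.
4×Y and 2×W: weight 12 ≤ 12, strength 4·7 + 2·4 = 36.
Best is 36.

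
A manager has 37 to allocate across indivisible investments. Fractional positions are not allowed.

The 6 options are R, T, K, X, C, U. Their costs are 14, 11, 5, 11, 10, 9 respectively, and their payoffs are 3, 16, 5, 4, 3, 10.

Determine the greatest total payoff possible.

Allowing fractional choices, the relaxed optimum would be about 35.3, but investments are indivisible.
T + K + C + U: cost 11 + 5 + 10 + 9 = 35 ≤ 37, payoff 16 + 5 + 3 + 10 = 34.
T + K + X + U: cost 11 + 5 + 11 + 9 = 36 ≤ 37, payoff 16 + 5 + 4 + 10 = 35.
T + K + U: cost 11 + 5 + 9 = 25 ≤ 37, payoff 16 + 5 + 10 = 31.
Best is T, K, X, and U with total payoff 35.

35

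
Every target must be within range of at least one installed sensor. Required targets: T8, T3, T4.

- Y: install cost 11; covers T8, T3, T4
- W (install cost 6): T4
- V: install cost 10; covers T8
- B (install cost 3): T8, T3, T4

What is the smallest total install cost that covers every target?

3

B alone covers T8, T3, T4 — every target.
Total install cost: 3.
No cover costs less than 3.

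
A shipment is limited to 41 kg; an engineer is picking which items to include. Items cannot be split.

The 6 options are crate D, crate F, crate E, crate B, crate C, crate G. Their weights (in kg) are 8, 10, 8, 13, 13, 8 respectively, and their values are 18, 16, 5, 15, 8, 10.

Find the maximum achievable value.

59

crate D + crate F + crate E + crate B: weight 8 + 10 + 8 + 13 = 39 ≤ 41, value 18 + 16 + 5 + 15 = 54.
crate D + crate F + crate B + crate G: weight 8 + 10 + 13 + 8 = 39 ≤ 41, value 18 + 16 + 15 + 10 = 59.
Best is crate D, crate F, crate B, and crate G with total value 59.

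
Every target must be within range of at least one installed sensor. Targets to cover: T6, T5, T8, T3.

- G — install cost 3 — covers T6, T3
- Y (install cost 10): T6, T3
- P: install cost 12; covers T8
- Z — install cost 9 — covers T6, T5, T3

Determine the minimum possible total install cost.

The greedy cost-per-new-target heuristic would pick G, Z, and P for 24, but a cheaper cover exists.
Choose P and Z: together they cover T6, T5, T8, T3 — every target.
Total install cost: 12 + 9 = 21.
No cover costs less than 21.

21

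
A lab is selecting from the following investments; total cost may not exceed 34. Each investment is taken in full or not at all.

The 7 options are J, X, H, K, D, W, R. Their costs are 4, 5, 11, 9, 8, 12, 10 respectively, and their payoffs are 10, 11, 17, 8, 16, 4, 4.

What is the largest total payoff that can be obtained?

54

This is a 0-1 knapsack instance.
Allowing fractional choices, the relaxed optimum would be about 59.3, but investments are indivisible.
J + H + K + D: cost 4 + 11 + 9 + 8 = 32 ≤ 34, payoff 10 + 17 + 8 + 16 = 51.
X + H + K + D: cost 5 + 11 + 9 + 8 = 33 ≤ 34, payoff 11 + 17 + 8 + 16 = 52.
J + X + H + D: cost 4 + 5 + 11 + 8 = 28 ≤ 34, payoff 10 + 11 + 17 + 16 = 54.
Best is J, X, H, and D with total payoff 54.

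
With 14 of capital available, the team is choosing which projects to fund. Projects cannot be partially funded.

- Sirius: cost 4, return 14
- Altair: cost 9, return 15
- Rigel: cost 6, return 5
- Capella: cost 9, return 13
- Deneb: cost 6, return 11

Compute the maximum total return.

Allowing fractional choices, the relaxed optimum would be about 31.7, but projects are indivisible.
Sirius + Capella: cost 4 + 9 = 13 ≤ 14, return 14 + 13 = 27.
Sirius + Altair: cost 4 + 9 = 13 ≤ 14, return 14 + 15 = 29.
Best is Sirius and Altair with total return 29.

29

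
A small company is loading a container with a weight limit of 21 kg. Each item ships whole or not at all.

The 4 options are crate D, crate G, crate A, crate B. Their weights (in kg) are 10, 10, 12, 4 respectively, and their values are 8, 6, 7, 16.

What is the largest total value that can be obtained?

crate G + crate B: weight 10 + 4 = 14 ≤ 21, value 6 + 16 = 22.
crate A + crate B: weight 12 + 4 = 16 ≤ 21, value 7 + 16 = 23.
crate D + crate B: weight 10 + 4 = 14 ≤ 21, value 8 + 16 = 24.
Best is crate D and crate B with total value 24.

24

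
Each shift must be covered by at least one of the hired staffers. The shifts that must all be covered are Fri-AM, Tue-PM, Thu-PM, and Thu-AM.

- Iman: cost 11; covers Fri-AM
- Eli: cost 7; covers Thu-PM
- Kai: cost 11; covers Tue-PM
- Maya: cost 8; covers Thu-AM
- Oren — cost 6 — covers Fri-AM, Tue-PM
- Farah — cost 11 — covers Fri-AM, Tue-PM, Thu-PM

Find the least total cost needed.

Choose Maya and Farah: together they cover Fri-AM, Tue-PM, Thu-PM, Thu-AM — every shift.
Total cost: 8 + 11 = 19.

19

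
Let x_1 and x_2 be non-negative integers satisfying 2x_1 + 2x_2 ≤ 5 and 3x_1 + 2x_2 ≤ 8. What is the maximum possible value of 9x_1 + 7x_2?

18

(x_1,x_2)=(2,0): 2·2+2·0=4≤5, 3·2+2·0=6≤8, objective 18.
(x_1,x_2)=(1,1): 2·1+2·1=4≤5, 3·1+2·1=5≤8, objective 16.
(x_1,x_2)=(1,0): 2·1+2·0=2≤5, 3·1+2·0=3≤8, objective 9.
No feasible integer point exceeds 18.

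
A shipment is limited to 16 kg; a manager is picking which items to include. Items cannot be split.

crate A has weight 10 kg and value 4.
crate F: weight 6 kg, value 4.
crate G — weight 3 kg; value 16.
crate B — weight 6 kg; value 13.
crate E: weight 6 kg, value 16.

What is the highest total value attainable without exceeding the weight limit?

Take crate G, crate B, and crate E: weight 3 + 6 + 6 = 15 ≤ 16, value 16 + 13 + 16 = 45.
No other feasible combination does better.

45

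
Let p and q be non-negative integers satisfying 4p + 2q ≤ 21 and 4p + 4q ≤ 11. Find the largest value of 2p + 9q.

(p,q)=(0,2) is feasible, giving 18.
(p,q)=(1,1) is feasible, giving 11.
No feasible integer point exceeds 18.

18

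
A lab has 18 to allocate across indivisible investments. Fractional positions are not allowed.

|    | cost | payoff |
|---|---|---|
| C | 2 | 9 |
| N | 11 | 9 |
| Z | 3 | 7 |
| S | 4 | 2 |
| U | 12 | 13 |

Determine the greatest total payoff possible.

Allowing fractional choices, the relaxed optimum would be about 29.8, but investments are indivisible.
C + N + Z: cost 2 + 11 + 3 = 16 ≤ 18, payoff 9 + 9 + 7 = 25.
C + Z + U: cost 2 + 3 + 12 = 17 ≤ 18, payoff 9 + 7 + 13 = 29.
Best is C, Z, and U with total payoff 29.

29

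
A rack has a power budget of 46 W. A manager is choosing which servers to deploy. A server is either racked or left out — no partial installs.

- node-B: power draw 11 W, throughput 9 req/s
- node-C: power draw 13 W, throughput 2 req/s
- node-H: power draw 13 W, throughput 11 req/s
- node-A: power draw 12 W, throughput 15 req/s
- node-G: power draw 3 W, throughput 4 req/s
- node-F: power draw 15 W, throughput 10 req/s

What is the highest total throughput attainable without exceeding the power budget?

40

node-B + node-H + node-A + node-G: power draw 11 + 13 + 12 + 3 = 39 ≤ 46, throughput 9 + 11 + 15 + 4 = 39.
node-H + node-A + node-G + node-F: power draw 13 + 12 + 3 + 15 = 43 ≤ 46, throughput 11 + 15 + 4 + 10 = 40.
Best is node-H, node-A, node-G, and node-F with total throughput 40.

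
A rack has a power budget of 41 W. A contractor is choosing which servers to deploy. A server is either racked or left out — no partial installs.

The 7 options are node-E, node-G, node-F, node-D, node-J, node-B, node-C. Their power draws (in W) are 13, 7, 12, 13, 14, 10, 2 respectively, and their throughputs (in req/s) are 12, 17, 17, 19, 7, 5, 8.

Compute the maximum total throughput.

61

Take node-G, node-F, node-D, and node-C: power draw 7 + 12 + 13 + 2 = 34 ≤ 41, throughput 17 + 17 + 19 + 8 = 61.
No other feasible combination does better.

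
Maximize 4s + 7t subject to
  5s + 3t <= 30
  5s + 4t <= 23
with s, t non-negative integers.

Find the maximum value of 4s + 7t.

The continuous relaxation peaks at (0, 5.75) with value 40.25; rounding to a feasible lattice point costs some objective.
(s,t)=(0,5): 5·0+3·5=15≤30, 5·0+4·5=20≤23, objective 35.
(s,t)=(1,4): 5·1+3·4=17≤30, 5·1+4·4=21≤23, objective 32.
No feasible integer point exceeds 35.

35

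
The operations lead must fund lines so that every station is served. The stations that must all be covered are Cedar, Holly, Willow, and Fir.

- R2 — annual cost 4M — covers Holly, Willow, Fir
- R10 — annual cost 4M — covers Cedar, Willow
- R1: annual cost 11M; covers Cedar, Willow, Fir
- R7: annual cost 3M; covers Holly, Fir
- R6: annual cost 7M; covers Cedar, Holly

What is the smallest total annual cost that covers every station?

7

The greedy cost-per-new-station heuristic would pick R2 and R10 for 8, but a cheaper cover exists.
Choose R10 and R7: together they cover Cedar, Holly, Willow, Fir — every station.
Total annual cost: 4 + 3 = 7.
No cover costs less than 7.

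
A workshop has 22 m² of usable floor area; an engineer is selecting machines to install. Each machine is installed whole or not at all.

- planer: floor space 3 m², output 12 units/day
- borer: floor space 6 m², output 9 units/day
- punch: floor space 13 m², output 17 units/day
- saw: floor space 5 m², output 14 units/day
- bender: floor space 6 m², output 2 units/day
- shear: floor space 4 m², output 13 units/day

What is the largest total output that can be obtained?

Take planer, borer, saw, and shear: floor space 3 + 6 + 5 + 4 = 18 ≤ 22, output 12 + 9 + 14 + 13 = 48.
No other feasible combination does better.

48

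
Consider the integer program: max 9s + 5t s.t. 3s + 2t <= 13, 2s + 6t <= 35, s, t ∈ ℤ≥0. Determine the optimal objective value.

37

Relaxing integrality, the LP optimum is 39.00 at (s,t) = (4.33, 0), which is not an integer point.
(s,t)=(3,2): 3·3+2·2=13≤13, 2·3+6·2=18≤35, objective 37.
(s,t)=(4,0): 3·4+2·0=12≤13, 2·4+6·0=8≤35, objective 36.
(s,t)=(2,3): 3·2+2·3=12≤13, 2·2+6·3=22≤35, objective 33.
(s,t)=(3,1): 3·3+2·1=11≤13, 2·3+6·1=12≤35, objective 32.
Maximum is 37 at (s,t)=(3,2).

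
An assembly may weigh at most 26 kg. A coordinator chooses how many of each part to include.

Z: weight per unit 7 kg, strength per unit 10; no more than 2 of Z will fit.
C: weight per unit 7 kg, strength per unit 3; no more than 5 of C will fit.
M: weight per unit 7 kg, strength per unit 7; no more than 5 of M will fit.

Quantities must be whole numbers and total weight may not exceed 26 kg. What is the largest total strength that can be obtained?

Take 2×Z and 1×M: weight 21 ≤ 26, strength 2·10 + 1·7 = 27.
Z has the best ratio (10/7) and is taken to its limit of 2; remaining capacity is filled optimally with the others.

27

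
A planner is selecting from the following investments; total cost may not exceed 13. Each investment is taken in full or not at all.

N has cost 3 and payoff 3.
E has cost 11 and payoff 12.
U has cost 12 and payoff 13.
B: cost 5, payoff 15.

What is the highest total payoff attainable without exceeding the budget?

18

Allowing fractional choices, the relaxed optimum would be about 23.7, but investments are indivisible.
B: cost 5 ≤ 13, payoff 15.
N + B: cost 3 + 5 = 8 ≤ 13, payoff 3 + 15 = 18.
Best is N and B with total payoff 18.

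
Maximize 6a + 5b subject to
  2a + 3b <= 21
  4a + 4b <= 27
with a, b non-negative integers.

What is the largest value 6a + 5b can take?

36

(a,b)=(6,0): 2·6+3·0=12≤21, 4·6+4·0=24≤27, objective 36.
(a,b)=(5,1): 2·5+3·1=13≤21, 4·5+4·1=24≤27, objective 35.
(a,b)=(5,0): 2·5+3·0=10≤21, 4·5+4·0=20≤27, objective 30.
Maximum is 36 at (a,b)=(6,0).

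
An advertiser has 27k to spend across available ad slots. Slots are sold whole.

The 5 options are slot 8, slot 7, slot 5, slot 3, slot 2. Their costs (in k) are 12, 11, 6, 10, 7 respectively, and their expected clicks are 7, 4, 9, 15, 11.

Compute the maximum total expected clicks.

35

This is a 0-1 knapsack instance.
Allowing fractional choices, the relaxed optimum would be about 37.3, but ad slots are indivisible.
slot 7 + slot 5 + slot 3: cost 11 + 6 + 10 = 27 ≤ 27, expected clicks 4 + 9 + 15 = 28.
slot 8 + slot 5 + slot 2: cost 12 + 6 + 7 = 25 ≤ 27, expected clicks 7 + 9 + 11 = 27.
slot 5 + slot 3 + slot 2: cost 6 + 10 + 7 = 23 ≤ 27, expected clicks 9 + 15 + 11 = 35.
Best is slot 5, slot 3, and slot 2 with total expected clicks 35.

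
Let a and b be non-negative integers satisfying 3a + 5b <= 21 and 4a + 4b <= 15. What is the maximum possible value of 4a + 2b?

12

(a,b)=(3,0): 3·3+5·0=9≤21, 4·3+4·0=12≤15, objective 12.
(a,b)=(2,1): 3·2+5·1=11≤21, 4·2+4·1=12≤15, objective 10.
(a,b)=(2,0): 3·2+5·0=6≤21, 4·2+4·0=8≤15, objective 8.
No feasible integer point exceeds 12.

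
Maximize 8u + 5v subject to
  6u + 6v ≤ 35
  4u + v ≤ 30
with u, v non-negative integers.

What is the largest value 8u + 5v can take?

(u,v)=(5,0) is feasible, giving 40.
(u,v)=(4,1) is feasible, giving 37.
(u,v)=(4,0) is feasible, giving 32.
Maximum is 40 at (u,v)=(5,0).

40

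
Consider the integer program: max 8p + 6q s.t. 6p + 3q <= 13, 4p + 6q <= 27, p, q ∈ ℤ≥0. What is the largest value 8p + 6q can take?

24

The continuous relaxation peaks at (0, 4.33) with value 26.00; rounding to a feasible lattice point costs some objective.
(p,q)=(0,4): 6·0+3·4=12≤13, 4·0+6·4=24≤27, objective 24.
(p,q)=(0,3): 6·0+3·3=9≤13, 4·0+6·3=18≤27, objective 18.
Maximum is 24 at (p,q)=(0,4).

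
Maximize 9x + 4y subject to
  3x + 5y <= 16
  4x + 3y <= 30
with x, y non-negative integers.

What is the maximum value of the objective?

The continuous relaxation peaks at (5.33, 0) with value 48.00; rounding to a feasible lattice point costs some objective.
(x,y)=(5,0) is feasible, giving 45.
(x,y)=(4,0) is feasible, giving 36.
The best lattice point is (5,0), giving 45.

45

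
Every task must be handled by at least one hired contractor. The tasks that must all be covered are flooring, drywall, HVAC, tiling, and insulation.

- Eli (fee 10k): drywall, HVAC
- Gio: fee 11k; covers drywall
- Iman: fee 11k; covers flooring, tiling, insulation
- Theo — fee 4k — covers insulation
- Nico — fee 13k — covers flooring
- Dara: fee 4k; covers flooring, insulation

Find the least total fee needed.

21

This is a weighted set-cover instance.
Choose Eli and Iman: together they cover flooring, drywall, HVAC, tiling, insulation — every task.
Total fee: 10 + 11 = 21.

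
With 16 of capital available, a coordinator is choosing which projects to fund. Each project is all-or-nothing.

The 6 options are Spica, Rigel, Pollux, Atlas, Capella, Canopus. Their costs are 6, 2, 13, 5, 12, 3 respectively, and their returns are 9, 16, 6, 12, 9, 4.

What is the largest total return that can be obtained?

41

Spica + Rigel + Atlas: cost 6 + 2 + 5 = 13 ≤ 16, return 9 + 16 + 12 = 37.
Rigel + Atlas + Canopus: cost 2 + 5 + 3 = 10 ≤ 16, return 16 + 12 + 4 = 32.
Spica + Rigel + Atlas + Canopus: cost 6 + 2 + 5 + 3 = 16 ≤ 16, return 9 + 16 + 12 + 4 = 41.
Best is Spica, Rigel, Atlas, and Canopus with total return 41.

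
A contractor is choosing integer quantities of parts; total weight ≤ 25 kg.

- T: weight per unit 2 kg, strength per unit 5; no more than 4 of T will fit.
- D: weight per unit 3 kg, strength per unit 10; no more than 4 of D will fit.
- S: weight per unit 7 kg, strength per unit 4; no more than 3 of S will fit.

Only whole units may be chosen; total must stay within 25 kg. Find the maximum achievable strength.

3×T, 4×D, and 1×S: weight 25 ≤ 25, strength 3·5 + 4·10 + 1·4 = 59.
4×T and 4×D: weight 20 ≤ 25, strength 4·5 + 4·10 = 60.
Best is 60.

60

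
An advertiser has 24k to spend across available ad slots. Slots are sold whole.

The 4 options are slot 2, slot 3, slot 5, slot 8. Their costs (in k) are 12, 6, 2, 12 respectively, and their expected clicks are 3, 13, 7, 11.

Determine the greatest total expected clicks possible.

Take slot 3, slot 5, and slot 8: cost 6 + 2 + 12 = 20 ≤ 24, expected clicks 13 + 7 + 11 = 31.
No other feasible combination does better.

31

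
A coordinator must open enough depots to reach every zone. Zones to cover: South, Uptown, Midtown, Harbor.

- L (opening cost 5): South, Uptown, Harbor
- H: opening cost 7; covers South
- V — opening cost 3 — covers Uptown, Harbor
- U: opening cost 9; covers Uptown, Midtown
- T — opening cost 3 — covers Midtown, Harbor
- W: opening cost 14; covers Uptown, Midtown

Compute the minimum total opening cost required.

The greedy cost-per-new-zone heuristic would pick V, T, and L for 11, but a cheaper cover exists.
Choose L and T: together they cover South, Uptown, Midtown, Harbor — every zone.
Total opening cost: 5 + 3 = 8.
No cover costs less than 8.

8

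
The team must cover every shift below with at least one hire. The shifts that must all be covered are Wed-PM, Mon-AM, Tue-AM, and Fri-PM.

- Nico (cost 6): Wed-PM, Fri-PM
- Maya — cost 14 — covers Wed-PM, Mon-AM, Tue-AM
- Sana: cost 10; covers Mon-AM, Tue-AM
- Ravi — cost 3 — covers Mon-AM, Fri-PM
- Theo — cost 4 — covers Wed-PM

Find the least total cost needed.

16

The greedy cost-per-new-shift heuristic would pick Ravi, Theo, and Sana for 17, but a cheaper cover exists.
Choose Nico and Sana: together they cover Wed-PM, Mon-AM, Tue-AM, Fri-PM — every shift.
Total cost: 6 + 10 = 16.
No cover costs less than 16.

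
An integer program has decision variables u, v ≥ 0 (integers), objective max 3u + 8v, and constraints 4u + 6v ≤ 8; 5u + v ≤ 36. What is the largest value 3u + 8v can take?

The continuous relaxation peaks at (0, 1.33) with value 10.67; rounding to a feasible lattice point costs some objective.
(u,v)=(0,1) is feasible, giving 8.
(u,v)=(1,0) is feasible, giving 3.
(u,v)=(0,0) is feasible, giving 0.
Maximum is 8 at (u,v)=(0,1).

8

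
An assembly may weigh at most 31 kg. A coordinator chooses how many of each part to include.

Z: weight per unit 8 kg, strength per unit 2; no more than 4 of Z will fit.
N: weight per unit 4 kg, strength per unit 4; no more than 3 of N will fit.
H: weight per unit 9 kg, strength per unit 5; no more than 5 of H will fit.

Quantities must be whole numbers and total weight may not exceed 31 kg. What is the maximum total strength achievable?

N has the best ratio (4/4); taking only N gives at most 3×4 = 12 (stopped by the supply cap of 3).
Mixing does better — 3×N and 2×H: weight 30 ≤ 31, strength 3·4 + 2·5 = 22.

22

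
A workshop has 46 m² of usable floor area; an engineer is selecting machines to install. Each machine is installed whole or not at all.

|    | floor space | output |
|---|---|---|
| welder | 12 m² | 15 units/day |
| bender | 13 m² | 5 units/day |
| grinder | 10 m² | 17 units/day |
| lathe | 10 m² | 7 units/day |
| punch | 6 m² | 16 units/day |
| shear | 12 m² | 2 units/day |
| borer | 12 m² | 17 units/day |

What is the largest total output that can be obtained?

65

Take welder, grinder, punch, and borer: floor space 12 + 10 + 6 + 12 = 40 ≤ 46, output 15 + 17 + 16 + 17 = 65.
No other feasible combination does better.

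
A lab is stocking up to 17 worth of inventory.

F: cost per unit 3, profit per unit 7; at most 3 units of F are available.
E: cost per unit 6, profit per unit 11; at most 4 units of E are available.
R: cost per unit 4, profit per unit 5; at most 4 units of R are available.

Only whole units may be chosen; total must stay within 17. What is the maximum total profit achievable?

F has the best ratio (7/3); taking only F gives at most 3×7 = 21 (stopped by the supply cap of 3).
Mixing does better — 3×F and 1×E: cost 15 ≤ 17, profit 3·7 + 1·11 = 32.

32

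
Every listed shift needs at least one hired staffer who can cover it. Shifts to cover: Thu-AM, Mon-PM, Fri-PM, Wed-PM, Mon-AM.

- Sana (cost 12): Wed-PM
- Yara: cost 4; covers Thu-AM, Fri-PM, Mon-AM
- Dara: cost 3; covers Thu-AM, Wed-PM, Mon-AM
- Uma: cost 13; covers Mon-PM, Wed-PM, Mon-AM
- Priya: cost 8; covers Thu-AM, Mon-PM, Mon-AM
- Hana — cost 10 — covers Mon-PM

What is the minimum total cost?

Choose Yara, Dara, and Priya: together they cover Thu-AM, Mon-PM, Fri-PM, Wed-PM, Mon-AM — every shift.
Total cost: 4 + 3 + 8 = 15.
No cover costs less than 15.

15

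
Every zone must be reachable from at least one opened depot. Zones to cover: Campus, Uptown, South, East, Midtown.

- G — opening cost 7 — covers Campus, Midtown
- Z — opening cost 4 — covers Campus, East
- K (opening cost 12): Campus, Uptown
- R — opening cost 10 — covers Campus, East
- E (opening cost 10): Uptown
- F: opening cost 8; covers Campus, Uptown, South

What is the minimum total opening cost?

Choose G, Z, and F: together they cover Campus, Uptown, South, East, Midtown — every zone.
Total opening cost: 7 + 4 + 8 = 19.

19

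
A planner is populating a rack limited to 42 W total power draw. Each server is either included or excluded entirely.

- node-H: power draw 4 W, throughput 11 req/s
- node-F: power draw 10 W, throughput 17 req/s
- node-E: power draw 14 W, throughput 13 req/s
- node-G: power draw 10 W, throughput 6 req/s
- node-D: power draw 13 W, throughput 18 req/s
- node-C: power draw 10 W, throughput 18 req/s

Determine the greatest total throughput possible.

Allowing fractional choices, the relaxed optimum would be about 68.6, but servers are indivisible.
node-H + node-F + node-D + node-C: power draw 4 + 10 + 13 + 10 = 37 ≤ 42, throughput 11 + 17 + 18 + 18 = 64.
node-H + node-E + node-D + node-C: power draw 4 + 14 + 13 + 10 = 41 ≤ 42, throughput 11 + 13 + 18 + 18 = 60.
node-H + node-F + node-E + node-C: power draw 4 + 10 + 14 + 10 = 38 ≤ 42, throughput 11 + 17 + 13 + 18 = 59.
Best is node-H, node-F, node-D, and node-C with total throughput 64.

64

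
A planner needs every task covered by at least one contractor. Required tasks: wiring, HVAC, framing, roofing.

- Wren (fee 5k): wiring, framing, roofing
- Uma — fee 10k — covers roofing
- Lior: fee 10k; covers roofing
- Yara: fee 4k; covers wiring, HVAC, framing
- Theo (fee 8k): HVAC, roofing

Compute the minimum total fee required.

Choose Wren and Yara: together they cover wiring, HVAC, framing, roofing — every task.
Total fee: 5 + 4 = 9.
No cover costs less than 9.

9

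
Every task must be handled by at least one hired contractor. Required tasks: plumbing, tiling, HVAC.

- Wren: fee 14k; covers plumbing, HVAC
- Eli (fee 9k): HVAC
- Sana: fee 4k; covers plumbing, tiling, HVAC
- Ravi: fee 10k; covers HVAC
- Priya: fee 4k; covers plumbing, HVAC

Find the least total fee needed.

Sana alone covers plumbing, tiling, HVAC — every task.
Total fee: 4.

4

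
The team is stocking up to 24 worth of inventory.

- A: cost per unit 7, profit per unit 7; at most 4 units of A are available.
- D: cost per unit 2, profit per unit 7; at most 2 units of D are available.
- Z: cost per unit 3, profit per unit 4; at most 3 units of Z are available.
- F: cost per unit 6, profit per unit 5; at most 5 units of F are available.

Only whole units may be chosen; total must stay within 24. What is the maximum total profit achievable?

This is a bounded integer knapsack.
1×A, 2×D, 2×Z, and 1×F: cost 23 ≤ 24, profit 1·7 + 2·7 + 2·4 + 1·5 = 34.
2×A, 2×D, and 2×Z: cost 24 ≤ 24, profit 2·7 + 2·7 + 2·4 = 36.
Best is 36.

36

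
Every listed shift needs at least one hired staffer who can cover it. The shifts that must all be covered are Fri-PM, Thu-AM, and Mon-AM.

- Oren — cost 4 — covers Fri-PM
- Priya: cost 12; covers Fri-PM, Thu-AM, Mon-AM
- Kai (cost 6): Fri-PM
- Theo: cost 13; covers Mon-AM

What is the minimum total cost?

The greedy cost-per-new-shift heuristic would pick Oren and Priya for 16, but a cheaper cover exists.
Priya alone covers Fri-PM, Thu-AM, Mon-AM — every shift.
Total cost: 12.
No cover costs less than 12.

12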